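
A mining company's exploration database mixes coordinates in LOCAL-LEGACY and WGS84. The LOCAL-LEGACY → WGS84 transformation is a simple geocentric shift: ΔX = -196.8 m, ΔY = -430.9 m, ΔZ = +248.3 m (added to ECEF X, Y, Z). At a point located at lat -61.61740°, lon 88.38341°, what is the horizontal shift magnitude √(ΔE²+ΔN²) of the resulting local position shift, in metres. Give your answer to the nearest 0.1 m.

At φ = -61.61740°, λ = 88.38341°: sin φ = -0.879793, cos φ = 0.475357, sin λ = 0.999602, cos λ = 0.028211.
ΔE = −sin λ·ΔX + cos λ·ΔY = −(0.999602)·(-196.8) + (0.028211)·(-430.9) = 184.57 m.
ΔN = −sin φ cos λ·ΔX − sin φ sin λ·ΔY + cos φ·ΔZ = −(-0.879793)(0.028211)(-196.8) − (-0.879793)(0.999602)(-430.9) + (0.475357)(248.3) = -265.81 m.
Horizontal magnitude = √(ΔE² + ΔN²) = √(184.57² + (-265.81)²) = 323.60 m.

323.6 m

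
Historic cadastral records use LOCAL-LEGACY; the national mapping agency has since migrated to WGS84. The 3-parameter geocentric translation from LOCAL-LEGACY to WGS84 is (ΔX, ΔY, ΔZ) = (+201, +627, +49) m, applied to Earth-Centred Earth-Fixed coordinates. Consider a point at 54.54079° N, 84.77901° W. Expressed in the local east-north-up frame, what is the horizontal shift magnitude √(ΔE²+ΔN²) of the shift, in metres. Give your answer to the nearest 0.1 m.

582.0 m

At φ = 54.54079°, λ = -84.77901°: sin φ = 0.814529, cos φ = 0.580123, sin λ = -0.995851, cos λ = 0.090997.
ΔE = −sin λ·ΔX + cos λ·ΔY = −(-0.995851)·(201) + (0.090997)·(627) = 257.22 m.
ΔN = −sin φ cos λ·ΔX − sin φ sin λ·ΔY + cos φ·ΔZ = −(0.814529)(0.090997)(201) − (0.814529)(-0.995851)(627) + (0.580123)(49) = 522.12 m.
Horizontal magnitude = √(ΔE² + ΔN²) = √(257.22² + 522.12²) = 582.04 m.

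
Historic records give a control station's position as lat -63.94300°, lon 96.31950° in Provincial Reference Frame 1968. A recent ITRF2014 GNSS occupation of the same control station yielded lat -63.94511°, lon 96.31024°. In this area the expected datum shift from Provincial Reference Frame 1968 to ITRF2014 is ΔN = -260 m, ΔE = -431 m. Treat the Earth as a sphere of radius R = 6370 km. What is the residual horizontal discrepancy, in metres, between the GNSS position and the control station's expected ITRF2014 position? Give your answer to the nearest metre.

33 m

Observed coordinate differences: Δφ = -0.00211°, Δλ = -0.00926°.
Converting to metres (1° lat = 111177 m, cos φ = 0.439265): observed ΔN = -234.6 m, observed ΔE = -452.2 m.
Subtracting the expected shift leaves a residual of -234.6 − (-260) = 25.4 m north and -452.2 − (-431) = -21.2 m east.
Residual distance = √(25.4² + (-21.2)²) = 33.1 m.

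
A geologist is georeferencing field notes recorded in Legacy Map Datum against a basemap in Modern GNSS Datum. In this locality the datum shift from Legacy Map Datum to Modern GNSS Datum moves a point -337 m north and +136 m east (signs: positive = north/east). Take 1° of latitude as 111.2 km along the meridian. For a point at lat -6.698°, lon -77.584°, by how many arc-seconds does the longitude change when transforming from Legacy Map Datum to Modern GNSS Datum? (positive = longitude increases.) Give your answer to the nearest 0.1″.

At latitude -6.698°, cos φ = 0.993175.
1° of longitude at this latitude = 111.2 × cos φ = 110.44 km, so Δλ = 136.0 / 110441.0 = 0.0012314° = 4.433″.

Δλ = 4.4″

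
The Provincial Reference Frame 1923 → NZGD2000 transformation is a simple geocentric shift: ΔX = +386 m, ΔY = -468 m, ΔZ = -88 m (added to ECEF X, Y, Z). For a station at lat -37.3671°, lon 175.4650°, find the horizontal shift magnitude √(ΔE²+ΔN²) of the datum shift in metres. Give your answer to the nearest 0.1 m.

544.4 m

At φ = -37.3671°, λ = 175.4650°: sin φ = -0.606920, cos φ = 0.794763, sin λ = 0.079068, cos λ = -0.996869.
ΔE = −sin λ·ΔX + cos λ·ΔY = −(0.079068)·(386) + (-0.996869)·(-468) = 436.01 m.
ΔN = −sin φ cos λ·ΔX − sin φ sin λ·ΔY + cos φ·ΔZ = −(-0.606920)(-0.996869)(386) − (-0.606920)(0.079068)(-468) + (0.794763)(-88) = -325.94 m.
Horizontal magnitude = √(ΔE² + ΔN²) = √(436.01² + (-325.94)²) = 544.37 m.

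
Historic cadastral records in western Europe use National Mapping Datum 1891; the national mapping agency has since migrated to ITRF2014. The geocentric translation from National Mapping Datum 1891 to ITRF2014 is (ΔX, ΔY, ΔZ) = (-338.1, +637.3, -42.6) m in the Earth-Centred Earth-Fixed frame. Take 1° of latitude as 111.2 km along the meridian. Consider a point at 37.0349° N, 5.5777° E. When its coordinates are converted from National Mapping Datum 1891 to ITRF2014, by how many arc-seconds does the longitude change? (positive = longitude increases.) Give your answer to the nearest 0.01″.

sin φ = 0.602301, cos φ = 0.798269, sin λ = 0.097196, cos λ = 0.995265.
East component: ΔE = −sin λ·ΔX + cos λ·ΔY = −(0.097196)(-338.1) + (0.995265)(637.3) = 667.14 m.
1° of latitude spans 111200 m; at latitude φ, 1° of longitude spans that × cos φ = 88767.5 m, so Δλ = 667.14 / 88767.5 × 3600 = 27.056″.

Δλ = 27.06″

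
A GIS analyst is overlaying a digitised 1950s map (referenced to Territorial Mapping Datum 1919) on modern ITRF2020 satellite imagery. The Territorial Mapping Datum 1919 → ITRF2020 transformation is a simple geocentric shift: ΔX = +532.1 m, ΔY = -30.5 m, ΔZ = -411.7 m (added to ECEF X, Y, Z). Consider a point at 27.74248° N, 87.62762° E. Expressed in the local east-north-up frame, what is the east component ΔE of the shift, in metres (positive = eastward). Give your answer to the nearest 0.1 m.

At φ = 27.74248°, λ = 87.62762°: sin φ = 0.465498, cos φ = 0.885049, sin λ = 0.999143, cos λ = 0.041394.
ΔE = −sin λ·ΔX + cos λ·ΔY = −(0.999143)·(532.1) + (0.041394)·(-30.5) = -532.91 m.

ΔE = -532.9 m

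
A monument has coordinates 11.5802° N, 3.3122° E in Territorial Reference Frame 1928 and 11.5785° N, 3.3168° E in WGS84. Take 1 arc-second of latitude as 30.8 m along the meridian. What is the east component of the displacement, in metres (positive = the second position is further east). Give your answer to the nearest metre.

ΔE = 500 m

Δφ = 11.5785° − 11.5802° = -0.0017°; Δλ = 3.3168° − 3.3122° = +0.0046°.
1° of latitude = 3600 × 30.80 = 110880 m.
ΔN = Δφ × 110880 = -188.5 m; ΔE = Δλ × 110880 × cos(11.5802°) = +0.0046 × 110880 × 0.979645 = 499.7 m.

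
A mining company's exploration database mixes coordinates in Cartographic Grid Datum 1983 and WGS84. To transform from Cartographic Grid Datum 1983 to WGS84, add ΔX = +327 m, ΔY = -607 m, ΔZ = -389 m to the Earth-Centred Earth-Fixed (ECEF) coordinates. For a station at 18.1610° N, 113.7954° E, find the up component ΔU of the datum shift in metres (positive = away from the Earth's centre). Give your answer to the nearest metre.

At φ = 18.1610°, λ = 113.7954°: sin φ = 0.311688, cos φ = 0.950184, sin λ = 0.914992, cos λ = -0.403472.
ΔU = cos φ cos λ·ΔX + cos φ sin λ·ΔY + sin φ·ΔZ = (0.950184)(-0.403472)(327) + (0.950184)(0.914992)(-607) + (0.311688)(-389) = -774.34 m.

ΔU = -774 m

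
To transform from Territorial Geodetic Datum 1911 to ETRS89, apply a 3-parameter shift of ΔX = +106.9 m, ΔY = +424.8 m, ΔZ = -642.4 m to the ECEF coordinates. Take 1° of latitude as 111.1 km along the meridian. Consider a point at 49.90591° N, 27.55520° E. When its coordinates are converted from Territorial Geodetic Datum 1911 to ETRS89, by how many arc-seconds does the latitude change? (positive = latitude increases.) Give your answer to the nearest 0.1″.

Δφ = -20.6″

sin φ = 0.764988, cos φ = 0.644045, sin λ = 0.462603, cos λ = 0.886566.
North component: ΔN = −sin φ cos λ·ΔX − sin φ sin λ·ΔY + cos φ·ΔZ = −(0.764988)(0.886566)(106.9) − (0.764988)(0.462603)(424.8) + (0.644045)(-642.4) = -636.57 m.
1° of latitude spans 111100 m, so Δφ = -636.57 / 111100 × 3600 = -20.627″.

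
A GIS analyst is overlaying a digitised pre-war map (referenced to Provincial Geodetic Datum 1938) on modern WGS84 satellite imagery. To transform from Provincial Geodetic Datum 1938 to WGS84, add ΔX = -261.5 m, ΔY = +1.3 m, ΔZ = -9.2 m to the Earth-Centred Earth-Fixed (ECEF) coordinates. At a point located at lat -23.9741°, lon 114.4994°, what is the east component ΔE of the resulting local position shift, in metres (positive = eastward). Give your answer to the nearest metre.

The local east axis at (φ, λ) is (−sin λ, cos λ, 0), so ΔE = −sin(114.4994°)·(-261.5) + cos(114.4994°)·1.3 = 237.42 m.

ΔE = 237 m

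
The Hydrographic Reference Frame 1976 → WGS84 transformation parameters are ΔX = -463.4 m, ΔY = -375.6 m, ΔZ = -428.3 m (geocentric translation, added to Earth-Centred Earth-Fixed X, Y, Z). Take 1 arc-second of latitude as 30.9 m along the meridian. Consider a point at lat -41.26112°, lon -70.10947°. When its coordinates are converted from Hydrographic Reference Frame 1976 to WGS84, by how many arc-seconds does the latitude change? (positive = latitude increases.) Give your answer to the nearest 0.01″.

Δφ = -6.25″

sin φ = -0.659492, cos φ = 0.751712, sin λ = -0.940344, cos λ = 0.340224.
North component: ΔN = −sin φ cos λ·ΔX − sin φ sin λ·ΔY + cos φ·ΔZ = −(-0.659492)(0.340224)(-463.4) − (-0.659492)(-0.940344)(-375.6) + (0.751712)(-428.3) = -193.01 m.
1° of latitude spans 3600 × 30.90 = 111240 m, so Δφ = -193.01 / 111240 × 3600 = -6.246″.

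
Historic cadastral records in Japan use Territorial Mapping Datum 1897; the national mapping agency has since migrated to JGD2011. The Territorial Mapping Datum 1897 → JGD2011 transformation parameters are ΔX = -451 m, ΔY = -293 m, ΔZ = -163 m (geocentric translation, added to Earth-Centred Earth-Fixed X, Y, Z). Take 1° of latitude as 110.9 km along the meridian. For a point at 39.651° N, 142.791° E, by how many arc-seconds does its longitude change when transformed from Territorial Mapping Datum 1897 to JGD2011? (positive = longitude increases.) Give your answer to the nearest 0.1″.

Δλ = 21.3″

sin φ = 0.638110, cos φ = 0.769946, sin λ = 0.604724, cos λ = -0.796435.
East component: ΔE = −sin λ·ΔX + cos λ·ΔY = −(0.604724)(-451) + (-0.796435)(-293) = 506.09 m.
1° of latitude spans 110900 m; at latitude φ, 1° of longitude spans that × cos φ = 85387.0 m, so Δλ = 506.09 / 85387.0 × 3600 = 21.337″.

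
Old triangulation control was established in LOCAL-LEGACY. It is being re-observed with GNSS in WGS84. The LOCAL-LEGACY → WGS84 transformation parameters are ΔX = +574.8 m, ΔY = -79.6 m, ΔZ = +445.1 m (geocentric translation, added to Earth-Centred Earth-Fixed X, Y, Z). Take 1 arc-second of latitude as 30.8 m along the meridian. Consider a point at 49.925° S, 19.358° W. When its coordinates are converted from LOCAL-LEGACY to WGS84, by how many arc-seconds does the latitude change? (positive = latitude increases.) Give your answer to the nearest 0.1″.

sin φ = -0.765202, cos φ = 0.643790, sin λ = -0.331470, cos λ = 0.943466.
North component: ΔN = −sin φ cos λ·ΔX − sin φ sin λ·ΔY + cos φ·ΔZ = −(-0.765202)(0.943466)(574.8) − (-0.765202)(-0.331470)(-79.6) + (0.643790)(445.1) = 721.71 m.
1° of latitude spans 3600 × 30.80 = 110880 m, so Δφ = 721.71 / 110880 × 3600 = 23.432″.

Δφ = 23.4″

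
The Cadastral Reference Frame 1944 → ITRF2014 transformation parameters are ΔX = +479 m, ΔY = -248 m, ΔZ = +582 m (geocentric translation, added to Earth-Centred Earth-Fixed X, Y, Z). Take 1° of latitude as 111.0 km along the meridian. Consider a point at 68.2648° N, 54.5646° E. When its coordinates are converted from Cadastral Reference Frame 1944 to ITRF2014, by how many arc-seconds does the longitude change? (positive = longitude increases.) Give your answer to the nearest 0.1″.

sin φ = 0.928905, cos φ = 0.370318, sin λ = 0.814770, cos λ = 0.579785.
East component: ΔE = −sin λ·ΔX + cos λ·ΔY = −(0.814770)(479) + (0.579785)(-248) = -534.06 m.
1° of latitude spans 111000 m; at latitude φ, 1° of longitude spans that × cos φ = 41105.2 m, so Δλ = -534.06 / 41105.2 × 3600 = -46.773″.

Δλ = -46.8″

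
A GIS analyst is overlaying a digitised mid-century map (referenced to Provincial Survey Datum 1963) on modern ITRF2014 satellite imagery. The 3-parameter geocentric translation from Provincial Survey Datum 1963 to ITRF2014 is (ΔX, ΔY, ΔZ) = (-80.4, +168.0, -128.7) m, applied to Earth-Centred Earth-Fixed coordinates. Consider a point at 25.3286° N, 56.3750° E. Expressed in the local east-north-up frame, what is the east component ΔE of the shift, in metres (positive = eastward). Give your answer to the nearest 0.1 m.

ΔE = 160.0 m

At φ = 25.3286°, λ = 56.3750°: sin φ = 0.427809, cos φ = 0.903869, sin λ = 0.832680, cos λ = 0.553755.
ΔE = −sin λ·ΔX + cos λ·ΔY = −(0.832680)·(-80.4) + (0.553755)·(168.0) = 159.98 m.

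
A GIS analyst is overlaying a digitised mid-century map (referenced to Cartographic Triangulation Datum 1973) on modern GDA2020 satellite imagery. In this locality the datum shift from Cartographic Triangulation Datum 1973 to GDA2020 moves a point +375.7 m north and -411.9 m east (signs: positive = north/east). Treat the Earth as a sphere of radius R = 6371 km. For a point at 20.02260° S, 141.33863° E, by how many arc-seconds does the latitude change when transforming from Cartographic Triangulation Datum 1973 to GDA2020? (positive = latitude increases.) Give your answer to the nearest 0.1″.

On a sphere of radius R, 1 rad of latitude = R, so Δφ = ΔN / R = 375.7 / 6371000 = 5.8970e-05 rad = 12.164″.

Δφ = 12.2″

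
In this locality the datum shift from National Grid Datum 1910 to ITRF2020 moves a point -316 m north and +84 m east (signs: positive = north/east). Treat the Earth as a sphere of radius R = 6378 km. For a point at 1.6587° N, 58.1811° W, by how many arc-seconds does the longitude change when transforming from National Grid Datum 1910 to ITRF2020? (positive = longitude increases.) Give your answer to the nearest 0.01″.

At latitude 1.6587°, cos φ = 0.999581.
One radian of longitude at latitude φ spans R cos φ, so Δλ = ΔE / (R cos φ) = 84.0 / (6378000 × 0.999581) = 1.3176e-05 rad = 2.718″.

Δλ = 2.72″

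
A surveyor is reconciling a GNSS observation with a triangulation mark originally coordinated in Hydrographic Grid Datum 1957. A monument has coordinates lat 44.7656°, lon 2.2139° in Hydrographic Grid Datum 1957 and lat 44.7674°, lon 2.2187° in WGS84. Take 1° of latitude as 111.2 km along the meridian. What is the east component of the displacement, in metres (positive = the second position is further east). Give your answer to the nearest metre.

Δφ = 44.7674° − 44.7656° = +0.0018°; Δλ = 2.2187° − 2.2139° = +0.0048°.
ΔN = Δφ × 111200 = 200.2 m; ΔE = Δλ × 111200 × cos(44.7656°) = +0.0048 × 111200 × 0.709994 = 379.0 m.

ΔE = 379 m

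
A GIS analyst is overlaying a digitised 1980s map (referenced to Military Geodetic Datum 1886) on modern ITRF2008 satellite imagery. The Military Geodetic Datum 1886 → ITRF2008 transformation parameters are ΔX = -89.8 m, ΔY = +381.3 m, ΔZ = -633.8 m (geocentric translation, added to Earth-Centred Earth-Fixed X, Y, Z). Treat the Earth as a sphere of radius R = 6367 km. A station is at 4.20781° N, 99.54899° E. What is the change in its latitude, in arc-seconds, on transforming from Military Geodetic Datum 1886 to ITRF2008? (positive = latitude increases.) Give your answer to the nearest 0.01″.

sin φ = 0.073374, cos φ = 0.997304, sin λ = 0.986144, cos λ = -0.165891.
North component: ΔN = −sin φ cos λ·ΔX − sin φ sin λ·ΔY + cos φ·ΔZ = −(0.073374)(-0.165891)(-89.8) − (0.073374)(0.986144)(381.3) + (0.997304)(-633.8) = -660.77 m.
1° of latitude spans πR/180 = 111125 m, so Δφ = -660.77 / 111125 × 3600 = -21.406″.

Δφ = -21.41″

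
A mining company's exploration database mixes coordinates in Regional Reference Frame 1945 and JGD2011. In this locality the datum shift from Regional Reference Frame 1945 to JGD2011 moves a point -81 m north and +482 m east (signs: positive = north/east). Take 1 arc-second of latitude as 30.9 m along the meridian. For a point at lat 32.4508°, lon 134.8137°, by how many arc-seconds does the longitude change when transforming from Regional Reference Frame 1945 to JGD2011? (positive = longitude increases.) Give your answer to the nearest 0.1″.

Δλ = 18.5″

At latitude 32.4508°, cos φ = 0.843853.
1″ of longitude at this latitude = 30.90 × cos φ = 26.0750 m, so Δλ = 482.0 / 26.0750 = 18.485″.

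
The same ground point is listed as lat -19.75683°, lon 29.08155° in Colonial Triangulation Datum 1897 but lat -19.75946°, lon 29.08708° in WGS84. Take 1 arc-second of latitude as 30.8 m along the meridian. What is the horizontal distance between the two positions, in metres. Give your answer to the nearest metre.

Δφ = -19.75946° − -19.75683° = -0.00263°; Δλ = 29.08708° − 29.08155° = +0.00553°.
1° of latitude = 3600 × 30.80 = 110880 m.
ΔN = Δφ × 110880 = -291.6 m; ΔE = Δλ × 110880 × cos(-19.75683°) = +0.00553 × 110880 × 0.941136 = 577.1 m.
Distance = √(ΔE² + ΔN²) = √(577.1² + (-291.6)²) = 646.6 m.

647 m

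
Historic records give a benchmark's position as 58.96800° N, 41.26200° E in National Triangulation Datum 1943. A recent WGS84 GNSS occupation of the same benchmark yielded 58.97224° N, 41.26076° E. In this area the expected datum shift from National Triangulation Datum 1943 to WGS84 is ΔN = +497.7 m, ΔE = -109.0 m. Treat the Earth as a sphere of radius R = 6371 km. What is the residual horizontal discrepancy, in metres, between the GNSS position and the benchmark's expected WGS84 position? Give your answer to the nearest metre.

46 m

Observed coordinate differences: Δφ = +0.00424°, Δλ = -0.00124°.
Converting to metres (1° lat = 111195 m, cos φ = 0.515517): observed ΔN = 471.5 m, observed ΔE = -71.1 m.
Subtracting the expected shift leaves a residual of 471.5 − (497.7) = -26.2 m north and -71.1 − (-109.0) = 37.9 m east.
Residual distance = √((-26.2)² + 37.9²) = 46.1 m.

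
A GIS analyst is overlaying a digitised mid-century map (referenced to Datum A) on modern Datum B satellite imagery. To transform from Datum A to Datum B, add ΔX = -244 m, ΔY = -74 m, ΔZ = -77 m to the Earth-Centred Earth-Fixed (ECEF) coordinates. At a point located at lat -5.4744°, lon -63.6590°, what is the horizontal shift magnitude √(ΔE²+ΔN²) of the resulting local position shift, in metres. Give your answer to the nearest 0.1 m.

264.1 m

The local east axis at (φ, λ) is (−sin λ, cos λ, 0), so ΔE = −sin(-63.6590°)·(-244) + cos(-63.6590°)·(-74) = -251.50 m.
The local north axis is (−sin φ cos λ, −sin φ sin λ, cos φ), giving ΔN = -10.329 + 6.327 − 76.649 = -80.65 m.
Horizontal magnitude = √(ΔE² + ΔN²) = √((-251.50)² + (-80.65)²) = 264.12 m.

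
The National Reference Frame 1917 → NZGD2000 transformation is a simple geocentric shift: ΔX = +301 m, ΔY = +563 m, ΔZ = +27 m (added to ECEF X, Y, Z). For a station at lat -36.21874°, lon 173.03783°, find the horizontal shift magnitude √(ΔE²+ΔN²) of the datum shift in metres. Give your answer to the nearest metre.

At φ = -36.21874°, λ = 173.03783°: sin φ = -0.590870, cos φ = 0.806767, sin λ = 0.121214, cos λ = -0.992626.
ΔE = −sin λ·ΔX + cos λ·ΔY = −(0.121214)·(301) + (-0.992626)·(563) = -595.33 m.
ΔN = −sin φ cos λ·ΔX − sin φ sin λ·ΔY + cos φ·ΔZ = −(-0.590870)(-0.992626)(301) − (-0.590870)(0.121214)(563) + (0.806767)(27) = -114.43 m.
Horizontal magnitude = √(ΔE² + ΔN²) = √((-595.33)² + (-114.43)²) = 606.23 m.

606 m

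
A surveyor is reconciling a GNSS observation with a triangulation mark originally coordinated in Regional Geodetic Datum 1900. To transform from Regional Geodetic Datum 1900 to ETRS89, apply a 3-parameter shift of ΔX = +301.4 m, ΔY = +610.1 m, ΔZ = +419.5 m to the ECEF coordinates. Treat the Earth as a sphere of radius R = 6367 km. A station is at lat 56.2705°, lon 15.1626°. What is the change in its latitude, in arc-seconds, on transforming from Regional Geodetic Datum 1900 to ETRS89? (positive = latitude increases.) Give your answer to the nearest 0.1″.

Δφ = -4.6″

sin φ = 0.831668, cos φ = 0.555273, sin λ = 0.261559, cos λ = 0.965187.
North component: ΔN = −sin φ cos λ·ΔX − sin φ sin λ·ΔY + cos φ·ΔZ = −(0.831668)(0.965187)(301.4) − (0.831668)(0.261559)(610.1) + (0.555273)(419.5) = -141.72 m.
1° of latitude spans πR/180 = 111125 m, so Δφ = -141.72 / 111125 × 3600 = -4.591″.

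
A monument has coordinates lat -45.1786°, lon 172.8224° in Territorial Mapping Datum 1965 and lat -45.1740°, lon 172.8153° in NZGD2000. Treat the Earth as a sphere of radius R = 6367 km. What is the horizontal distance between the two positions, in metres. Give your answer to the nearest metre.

Δφ = -45.1740° − -45.1786° = +0.0046°; Δλ = 172.8153° − 172.8224° = -0.0071°.
1° along a meridian = πR/180 = 111125 m.
ΔN = Δφ × 111125 = 511.2 m; ΔE = Δλ × 111125 × cos(-45.1786°) = -0.0071 × 111125 × 0.704899 = -556.2 m.
Distance = √(ΔE² + ΔN²) = √((-556.2)² + 511.2²) = 755.4 m.

755 m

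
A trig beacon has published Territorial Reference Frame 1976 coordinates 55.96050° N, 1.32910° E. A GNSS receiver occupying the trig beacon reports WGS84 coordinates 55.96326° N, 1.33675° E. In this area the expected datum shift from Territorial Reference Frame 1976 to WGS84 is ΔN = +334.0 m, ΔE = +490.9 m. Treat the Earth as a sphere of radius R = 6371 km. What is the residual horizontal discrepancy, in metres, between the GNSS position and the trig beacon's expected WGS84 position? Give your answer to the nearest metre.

Observed coordinate differences: Δφ = +0.00276°, Δλ = +0.00765°.
Converting to metres (1° lat = 111195 m, cos φ = 0.559764): observed ΔN = 306.9 m, observed ΔE = 476.2 m.
Subtracting the expected shift leaves a residual of 306.9 − (334.0) = -27.1 m north and 476.2 − (490.9) = -14.7 m east.
Residual distance = √((-27.1)² + (-14.7)²) = 30.9 m.

31 m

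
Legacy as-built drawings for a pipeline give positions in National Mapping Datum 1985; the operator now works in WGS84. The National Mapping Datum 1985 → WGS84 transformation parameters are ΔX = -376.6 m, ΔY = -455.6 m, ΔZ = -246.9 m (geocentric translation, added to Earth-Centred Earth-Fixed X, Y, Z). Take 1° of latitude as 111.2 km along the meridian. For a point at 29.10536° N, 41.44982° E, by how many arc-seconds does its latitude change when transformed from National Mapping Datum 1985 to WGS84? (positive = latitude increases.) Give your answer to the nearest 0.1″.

sin φ = 0.486417, cos φ = 0.873727, sin λ = 0.661964, cos λ = 0.749536.
North component: ΔN = −sin φ cos λ·ΔX − sin φ sin λ·ΔY + cos φ·ΔZ = −(0.486417)(0.749536)(-376.6) − (0.486417)(0.661964)(-455.6) + (0.873727)(-246.9) = 68.28 m.
1° of latitude spans 111200 m, so Δφ = 68.28 / 111200 × 3600 = 2.210″.

Δφ = 2.2″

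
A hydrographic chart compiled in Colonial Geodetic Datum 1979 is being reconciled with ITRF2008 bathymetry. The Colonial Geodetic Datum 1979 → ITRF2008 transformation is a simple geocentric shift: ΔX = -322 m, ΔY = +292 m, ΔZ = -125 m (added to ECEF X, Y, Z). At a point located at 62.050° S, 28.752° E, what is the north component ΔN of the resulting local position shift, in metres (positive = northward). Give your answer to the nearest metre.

ΔN = -184 m

At φ = -62.050°, λ = 28.752°: sin φ = -0.883357, cos φ = 0.468701, sin λ = 0.481019, cos λ = 0.876710.
ΔN = −sin φ cos λ·ΔX − sin φ sin λ·ΔY + cos φ·ΔZ = −(-0.883357)(0.876710)(-322) − (-0.883357)(0.481019)(292) + (0.468701)(-125) = -183.89 m.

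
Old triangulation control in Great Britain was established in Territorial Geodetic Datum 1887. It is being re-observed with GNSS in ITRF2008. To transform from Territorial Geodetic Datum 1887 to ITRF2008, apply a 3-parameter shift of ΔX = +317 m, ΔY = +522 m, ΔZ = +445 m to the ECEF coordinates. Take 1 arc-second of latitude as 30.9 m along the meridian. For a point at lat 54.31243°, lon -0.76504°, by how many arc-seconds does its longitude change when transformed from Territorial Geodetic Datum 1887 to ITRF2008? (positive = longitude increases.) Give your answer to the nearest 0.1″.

sin φ = 0.812210, cos φ = 0.583365, sin λ = -0.013352, cos λ = 0.999911.
East component: ΔE = −sin λ·ΔX + cos λ·ΔY = −(-0.013352)(317) + (0.999911)(522) = 526.19 m.
1° of latitude spans 3600 × 30.90 = 111240 m; at latitude φ, 1° of longitude spans that × cos φ = 64893.5 m, so Δλ = 526.19 / 64893.5 × 3600 = 29.190″.

Δλ = 29.2″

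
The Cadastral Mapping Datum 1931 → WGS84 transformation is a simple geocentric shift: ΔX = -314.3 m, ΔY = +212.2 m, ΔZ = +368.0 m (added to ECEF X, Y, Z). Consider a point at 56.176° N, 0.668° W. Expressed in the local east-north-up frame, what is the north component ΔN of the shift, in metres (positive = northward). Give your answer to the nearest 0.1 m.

ΔN = 468.0 m

The local north axis is (−sin φ cos λ, −sin φ sin λ, cos φ), giving ΔN = 261.087 + 2.055 + 204.845 = 467.99 m.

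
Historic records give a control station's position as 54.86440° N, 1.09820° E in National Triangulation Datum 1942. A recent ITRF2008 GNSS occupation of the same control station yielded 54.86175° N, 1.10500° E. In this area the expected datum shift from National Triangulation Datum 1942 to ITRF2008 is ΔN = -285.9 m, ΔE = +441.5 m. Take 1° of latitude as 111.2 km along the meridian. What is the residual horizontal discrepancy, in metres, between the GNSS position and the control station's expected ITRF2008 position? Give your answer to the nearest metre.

11 m

Observed coordinate differences: Δφ = -0.00265°, Δλ = +0.00680°.
Converting to metres (1° lat = 111200 m, cos φ = 0.575513): observed ΔN = -294.7 m, observed ΔE = 435.2 m.
Subtracting the expected shift leaves a residual of -294.7 − (-285.9) = -8.8 m north and 435.2 − (441.5) = -6.3 m east.
Residual distance = √((-8.8)² + (-6.3)²) = 10.8 m.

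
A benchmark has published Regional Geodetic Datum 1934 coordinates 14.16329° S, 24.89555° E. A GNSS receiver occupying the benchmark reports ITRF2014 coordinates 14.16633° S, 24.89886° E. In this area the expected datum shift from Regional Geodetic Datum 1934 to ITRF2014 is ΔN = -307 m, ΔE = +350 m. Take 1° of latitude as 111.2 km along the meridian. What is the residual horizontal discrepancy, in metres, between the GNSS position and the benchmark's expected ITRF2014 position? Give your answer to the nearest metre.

32 m

Observed coordinate differences: Δφ = -0.00304°, Δλ = +0.00331°.
Converting to metres (1° lat = 111200 m, cos φ = 0.969602): observed ΔN = -338.0 m, observed ΔE = 356.9 m.
Subtracting the expected shift leaves a residual of -338.0 − (-307) = -31.0 m north and 356.9 − (350) = 6.9 m east.
Residual distance = √((-31.0)² + 6.9²) = 31.8 m.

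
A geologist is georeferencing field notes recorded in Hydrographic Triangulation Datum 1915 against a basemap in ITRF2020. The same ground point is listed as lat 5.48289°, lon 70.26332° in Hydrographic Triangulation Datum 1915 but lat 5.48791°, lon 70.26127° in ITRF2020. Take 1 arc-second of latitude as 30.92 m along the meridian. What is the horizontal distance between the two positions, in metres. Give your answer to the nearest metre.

Δφ = 5.48791° − 5.48289° = +0.00502°; Δλ = 70.26127° − 70.26332° = -0.00205°.
1° of latitude = 3600 × 30.92 = 111312 m.
ΔN = Δφ × 111312 = 558.8 m; ΔE = Δλ × 111312 × cos(5.48289°) = -0.00205 × 111312 × 0.995425 = -227.1 m.
Distance = √(ΔE² + ΔN²) = √((-227.1)² + 558.8²) = 603.2 m.

603 m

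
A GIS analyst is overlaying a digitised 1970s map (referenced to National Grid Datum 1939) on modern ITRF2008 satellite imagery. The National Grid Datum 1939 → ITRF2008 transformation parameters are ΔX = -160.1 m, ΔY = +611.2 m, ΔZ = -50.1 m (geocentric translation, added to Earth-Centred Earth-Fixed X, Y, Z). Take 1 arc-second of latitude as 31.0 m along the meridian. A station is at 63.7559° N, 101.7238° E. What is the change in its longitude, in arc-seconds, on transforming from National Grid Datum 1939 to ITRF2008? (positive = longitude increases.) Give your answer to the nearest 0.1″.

sin φ = 0.896918, cos φ = 0.442196, sin λ = 0.979138, cos λ = -0.203194.
East component: ΔE = −sin λ·ΔX + cos λ·ΔY = −(0.979138)(-160.1) + (-0.203194)(611.2) = 32.57 m.
1° of latitude spans 3600 × 31.00 = 111600 m; at latitude φ, 1° of longitude spans that × cos φ = 49349.1 m, so Δλ = 32.57 / 49349.1 × 3600 = 2.376″.

Δλ = 2.4″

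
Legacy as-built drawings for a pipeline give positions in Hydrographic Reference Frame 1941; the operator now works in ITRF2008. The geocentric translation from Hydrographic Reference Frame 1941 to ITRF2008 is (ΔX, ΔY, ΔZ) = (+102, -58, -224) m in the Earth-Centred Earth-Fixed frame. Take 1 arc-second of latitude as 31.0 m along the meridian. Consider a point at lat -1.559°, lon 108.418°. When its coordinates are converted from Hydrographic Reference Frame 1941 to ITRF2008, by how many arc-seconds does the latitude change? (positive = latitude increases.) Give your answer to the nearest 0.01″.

Δφ = -7.30″

sin φ = -0.027206, cos φ = 0.999630, sin λ = 0.948777, cos λ = -0.315947.
North component: ΔN = −sin φ cos λ·ΔX − sin φ sin λ·ΔY + cos φ·ΔZ = −(-0.027206)(-0.315947)(102) − (-0.027206)(0.948777)(-58) + (0.999630)(-224) = -226.29 m.
1° of latitude spans 3600 × 31.00 = 111600 m, so Δφ = -226.29 / 111600 × 3600 = -7.300″.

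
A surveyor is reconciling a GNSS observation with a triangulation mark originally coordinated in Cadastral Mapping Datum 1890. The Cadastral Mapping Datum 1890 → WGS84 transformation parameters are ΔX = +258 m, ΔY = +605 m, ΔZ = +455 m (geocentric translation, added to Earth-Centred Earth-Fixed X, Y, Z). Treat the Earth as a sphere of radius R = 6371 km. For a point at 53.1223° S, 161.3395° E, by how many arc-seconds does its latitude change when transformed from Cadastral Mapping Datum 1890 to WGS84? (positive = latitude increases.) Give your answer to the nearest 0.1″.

Δφ = 7.5″

sin φ = -0.799918, cos φ = 0.600109, sin λ = 0.319960, cos λ = -0.947431.
North component: ΔN = −sin φ cos λ·ΔX − sin φ sin λ·ΔY + cos φ·ΔZ = −(-0.799918)(-0.947431)(258) − (-0.799918)(0.319960)(605) + (0.600109)(455) = 232.36 m.
1° of latitude spans πR/180 = 111195 m, so Δφ = 232.36 / 111195 × 3600 = 7.523″.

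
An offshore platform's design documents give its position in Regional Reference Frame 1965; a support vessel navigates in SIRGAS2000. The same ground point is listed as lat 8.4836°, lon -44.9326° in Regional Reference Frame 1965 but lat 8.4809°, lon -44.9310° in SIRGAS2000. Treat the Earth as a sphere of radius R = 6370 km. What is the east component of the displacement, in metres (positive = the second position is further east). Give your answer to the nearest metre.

ΔE = 176 m

Δφ = 8.4809° − 8.4836° = -0.0027°; Δλ = -44.9310° − -44.9326° = +0.0016°.
1° along a meridian = πR/180 = 111177 m.
ΔN = Δφ × 111177 = -300.2 m; ΔE = Δλ × 111177 × cos(8.4836°) = +0.0016 × 111177 × 0.989058 = 175.9 m.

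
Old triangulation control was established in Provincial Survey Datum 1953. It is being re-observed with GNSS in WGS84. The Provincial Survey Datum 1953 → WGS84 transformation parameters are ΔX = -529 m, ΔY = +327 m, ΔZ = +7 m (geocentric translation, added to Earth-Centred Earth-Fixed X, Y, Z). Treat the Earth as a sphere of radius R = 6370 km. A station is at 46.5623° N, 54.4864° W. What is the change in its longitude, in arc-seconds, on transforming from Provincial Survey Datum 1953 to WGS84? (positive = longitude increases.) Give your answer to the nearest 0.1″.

Δλ = -11.3″

sin φ = 0.726122, cos φ = 0.687565, sin λ = -0.813978, cos λ = 0.580896.
East component: ΔE = −sin λ·ΔX + cos λ·ΔY = −(-0.813978)(-529) + (0.580896)(327) = -240.64 m.
1° of latitude spans πR/180 = 111177 m; at latitude φ, 1° of longitude spans that × cos φ = 76441.8 m, so Δλ = -240.64 / 76441.8 × 3600 = -11.333″.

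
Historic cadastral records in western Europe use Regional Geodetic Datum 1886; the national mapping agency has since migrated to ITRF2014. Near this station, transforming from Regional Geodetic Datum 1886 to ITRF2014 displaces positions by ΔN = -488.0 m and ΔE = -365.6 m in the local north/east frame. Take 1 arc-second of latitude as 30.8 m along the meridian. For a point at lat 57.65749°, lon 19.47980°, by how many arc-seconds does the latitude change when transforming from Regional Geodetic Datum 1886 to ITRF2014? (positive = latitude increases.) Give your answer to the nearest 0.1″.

Δφ = -15.8″

1″ of latitude = 30.80 m, so Δφ = -488.0 / 30.80 = -15.844″.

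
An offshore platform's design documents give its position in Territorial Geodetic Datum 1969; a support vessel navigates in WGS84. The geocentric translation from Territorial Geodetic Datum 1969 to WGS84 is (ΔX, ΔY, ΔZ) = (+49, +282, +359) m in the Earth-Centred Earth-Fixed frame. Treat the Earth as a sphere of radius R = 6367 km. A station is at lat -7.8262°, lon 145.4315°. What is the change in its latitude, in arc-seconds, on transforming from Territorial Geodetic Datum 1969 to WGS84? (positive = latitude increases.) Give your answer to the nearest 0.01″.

Δφ = 12.05″

sin φ = -0.136169, cos φ = 0.990686, sin λ = 0.567391, cos λ = -0.823448.
North component: ΔN = −sin φ cos λ·ΔX − sin φ sin λ·ΔY + cos φ·ΔZ = −(-0.136169)(-0.823448)(49) − (-0.136169)(0.567391)(282) + (0.990686)(359) = 371.95 m.
1° of latitude spans πR/180 = 111125 m, so Δφ = 371.95 / 111125 × 3600 = 12.050″.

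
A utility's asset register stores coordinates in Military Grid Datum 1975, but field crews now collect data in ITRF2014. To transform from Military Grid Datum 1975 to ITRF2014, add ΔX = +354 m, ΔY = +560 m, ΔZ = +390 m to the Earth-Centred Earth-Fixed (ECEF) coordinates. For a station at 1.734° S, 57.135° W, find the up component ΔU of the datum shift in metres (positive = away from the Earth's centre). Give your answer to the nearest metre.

ΔU = -290 m

At φ = -1.734°, λ = -57.135°: sin φ = -0.030259, cos φ = 0.999542, sin λ = -0.839952, cos λ = 0.542661.
ΔU = cos φ cos λ·ΔX + cos φ sin λ·ΔY + sin φ·ΔZ = (0.999542)(0.542661)(354) + (0.999542)(-0.839952)(560) + (-0.030259)(390) = -289.94 m.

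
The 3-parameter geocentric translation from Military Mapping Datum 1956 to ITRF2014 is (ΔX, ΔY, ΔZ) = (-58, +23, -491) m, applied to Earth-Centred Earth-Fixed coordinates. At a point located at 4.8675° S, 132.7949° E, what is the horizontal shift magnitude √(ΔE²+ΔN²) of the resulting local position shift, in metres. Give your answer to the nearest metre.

At φ = -4.8675°, λ = 132.7949°: sin φ = -0.084852, cos φ = 0.996394, sin λ = 0.733790, cos λ = -0.679376.
ΔE = −sin λ·ΔX + cos λ·ΔY = −(0.733790)·(-58) + (-0.679376)·(23) = 26.93 m.
ΔN = −sin φ cos λ·ΔX − sin φ sin λ·ΔY + cos φ·ΔZ = −(-0.084852)(-0.679376)(-58) − (-0.084852)(0.733790)(23) + (0.996394)(-491) = -484.45 m.
Horizontal magnitude = √(ΔE² + ΔN²) = √(26.93² + (-484.45)²) = 485.20 m.

485 m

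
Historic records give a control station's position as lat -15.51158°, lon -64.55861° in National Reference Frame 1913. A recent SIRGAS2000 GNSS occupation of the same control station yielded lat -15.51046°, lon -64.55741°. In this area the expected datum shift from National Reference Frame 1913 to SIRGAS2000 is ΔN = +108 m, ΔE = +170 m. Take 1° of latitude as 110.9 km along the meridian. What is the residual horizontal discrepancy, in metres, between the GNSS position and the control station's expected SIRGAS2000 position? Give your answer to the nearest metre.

Observed coordinate differences: Δφ = +0.00112°, Δλ = +0.00120°.
Converting to metres (1° lat = 110900 m, cos φ = 0.963576): observed ΔN = 124.2 m, observed ΔE = 128.2 m.
Subtracting the expected shift leaves a residual of 124.2 − (108) = 16.2 m north and 128.2 − (170) = -41.8 m east.
Residual distance = √(16.2² + (-41.8)²) = 44.8 m.

45 m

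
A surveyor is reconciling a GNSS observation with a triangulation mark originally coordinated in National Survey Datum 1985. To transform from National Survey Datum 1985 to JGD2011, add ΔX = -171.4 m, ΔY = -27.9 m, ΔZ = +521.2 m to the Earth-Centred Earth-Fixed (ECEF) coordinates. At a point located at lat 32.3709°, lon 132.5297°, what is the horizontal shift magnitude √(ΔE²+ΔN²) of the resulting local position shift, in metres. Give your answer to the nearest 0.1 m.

At φ = 32.3709°, λ = 132.5297°: sin φ = 0.535398, cos φ = 0.844600, sin λ = 0.736927, cos λ = -0.675972.
ΔE = −sin λ·ΔX + cos λ·ΔY = −(0.736927)·(-171.4) + (-0.675972)·(-27.9) = 145.17 m.
ΔN = −sin φ cos λ·ΔX − sin φ sin λ·ΔY + cos φ·ΔZ = −(0.535398)(-0.675972)(-171.4) − (0.535398)(0.736927)(-27.9) + (0.844600)(521.2) = 389.18 m.
Horizontal magnitude = √(ΔE² + ΔN²) = √(145.17² + 389.18²) = 415.37 m.

415.4 m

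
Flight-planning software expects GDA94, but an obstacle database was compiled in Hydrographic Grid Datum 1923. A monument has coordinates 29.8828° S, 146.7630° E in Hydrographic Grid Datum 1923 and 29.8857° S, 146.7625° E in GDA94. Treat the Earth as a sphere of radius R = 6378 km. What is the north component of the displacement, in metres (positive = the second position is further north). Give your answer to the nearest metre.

ΔN = -323 m

Δφ = -29.8857° − -29.8828° = -0.0029°; Δλ = 146.7625° − 146.7630° = -0.0005°.
1° along a meridian = πR/180 = 111317 m.
ΔN = Δφ × 111317 = -322.8 m; ΔE = Δλ × 111317 × cos(-29.8828°) = -0.0005 × 111317 × 0.867046 = -48.3 m.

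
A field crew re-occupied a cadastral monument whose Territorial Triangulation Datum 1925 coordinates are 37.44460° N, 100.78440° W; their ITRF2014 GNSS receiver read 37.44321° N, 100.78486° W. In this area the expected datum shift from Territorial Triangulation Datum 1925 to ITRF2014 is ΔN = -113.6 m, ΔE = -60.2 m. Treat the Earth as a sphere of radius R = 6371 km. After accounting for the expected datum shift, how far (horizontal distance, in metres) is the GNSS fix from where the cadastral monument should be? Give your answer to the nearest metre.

Observed coordinate differences: Δφ = -0.00139°, Δλ = -0.00046°.
Converting to metres (1° lat = 111195 m, cos φ = 0.793942): observed ΔN = -154.6 m, observed ΔE = -40.6 m.
Subtracting the expected shift leaves a residual of -154.6 − (-113.6) = -41.0 m north and -40.6 − (-60.2) = 19.6 m east.
Residual distance = √((-41.0)² + 19.6²) = 45.4 m.

45 m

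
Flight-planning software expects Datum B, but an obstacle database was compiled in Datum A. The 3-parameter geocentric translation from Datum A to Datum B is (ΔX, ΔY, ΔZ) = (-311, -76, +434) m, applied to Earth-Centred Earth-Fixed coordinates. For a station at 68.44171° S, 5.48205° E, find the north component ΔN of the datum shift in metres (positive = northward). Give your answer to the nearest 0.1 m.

The local north axis is (−sin φ cos λ, −sin φ sin λ, cos φ), giving ΔN = -287.921 − 6.753 + 159.472 = -135.20 m.

ΔN = -135.2 m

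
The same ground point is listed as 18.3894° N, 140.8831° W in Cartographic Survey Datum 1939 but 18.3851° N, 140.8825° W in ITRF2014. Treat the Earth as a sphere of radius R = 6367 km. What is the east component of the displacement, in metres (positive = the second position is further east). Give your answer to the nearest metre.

ΔE = 63 m

Δφ = 18.3851° − 18.3894° = -0.0043°; Δλ = -140.8825° − -140.8831° = +0.0006°.
1° along a meridian = πR/180 = 111125 m.
ΔN = Δφ × 111125 = -477.8 m; ΔE = Δλ × 111125 × cos(18.3894°) = +0.0006 × 111125 × 0.948934 = 63.3 m.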